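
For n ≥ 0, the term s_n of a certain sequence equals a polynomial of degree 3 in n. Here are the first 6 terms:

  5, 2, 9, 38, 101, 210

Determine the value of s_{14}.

5241

1st diffs: -3, 7, 29, 63, 109.
2nd diffs: 10, 22, 34, 46.
3rd diffs: 12, 12, 12 (constant).
Newton forward-difference form: s_n = 5 + (-3)·C(n,1) + 10·C(n,2) + 12·C(n,3).
At n = 14: n = 14, so s_{14} = 5 - 42 + 910 + 4368 = 5241.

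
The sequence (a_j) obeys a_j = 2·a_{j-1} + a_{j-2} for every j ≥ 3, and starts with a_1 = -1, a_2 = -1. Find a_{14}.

-47321

Applying the relation repeatedly:
a_3 = -3  a_4 = -7  a_5 = -17  …  a_{11} = -3363  a_{12} = -8119  a_{13} = -19601  a_{14} = -47321.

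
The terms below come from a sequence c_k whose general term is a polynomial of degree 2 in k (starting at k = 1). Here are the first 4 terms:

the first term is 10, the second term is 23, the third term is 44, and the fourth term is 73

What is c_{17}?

1178

1st diffs: 13, 21, 29.
2nd diffs: 8, 8 (constant).
So c_k = 4k^2 + k + 5.
Evaluating at k = 17 gives c_{17} = 1178.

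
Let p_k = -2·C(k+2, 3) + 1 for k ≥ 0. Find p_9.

C(11, 3) = 165, so p_9 = -329.

-329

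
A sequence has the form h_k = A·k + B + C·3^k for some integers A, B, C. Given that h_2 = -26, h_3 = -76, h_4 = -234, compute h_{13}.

Write the equations: 2A + B + 9C = -26; 3A + B + 27C = -76; 4A + B + 81C = -234.
Subtracting the first from the second: A + 18C = -50.
Subtracting the second from the third: A + 54C = -158.
Solving: C = -3, A = 4, then B = -7.
So h_k = 4·k + (-7) + (-3)·3^k; at k=13 this is -4782924.

-4782924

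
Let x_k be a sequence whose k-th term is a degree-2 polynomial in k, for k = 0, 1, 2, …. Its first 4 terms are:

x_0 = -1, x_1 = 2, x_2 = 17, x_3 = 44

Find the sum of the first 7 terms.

1st diffs: 3, 15, 27.
2nd diffs: 12, 12 (constant).
So x_k = 6k^2 - 3k - 1.
Continuing: 83, 134, 197.
Summing k = 0..6 (7 terms) gives 476.

476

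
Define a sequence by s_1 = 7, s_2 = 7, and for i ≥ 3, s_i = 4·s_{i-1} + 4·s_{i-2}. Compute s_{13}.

Compute successive terms:
s_3 = 56; s_4 = 252; s_5 = 1232; …; s_{10} = 3227392; s_{11} = 15583232; s_{12} = 75242496; s_{13} = 363302912.

363302912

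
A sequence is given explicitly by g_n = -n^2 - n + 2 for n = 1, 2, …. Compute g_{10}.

-108

g_{10} = -1·10^2 - 1·10 + 2 = -108.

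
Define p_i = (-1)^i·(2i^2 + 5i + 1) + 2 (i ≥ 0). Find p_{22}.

1081

(-1)^22 = 1; 2i^2 + 5i + 1 at i=22 is 1079; so p_{22} = 1081.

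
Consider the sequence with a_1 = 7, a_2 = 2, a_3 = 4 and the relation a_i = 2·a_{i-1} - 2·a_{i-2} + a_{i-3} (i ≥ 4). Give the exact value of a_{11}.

a_4 = 11;  a_5 = 16;  a_6 = 14;  a_7 = 7;  a_8 = 2;  a_9 = 4;  a_{10} = 11;  a_{11} = 16.

16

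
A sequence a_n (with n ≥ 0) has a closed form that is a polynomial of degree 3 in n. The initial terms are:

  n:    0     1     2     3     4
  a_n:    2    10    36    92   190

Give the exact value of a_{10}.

1st diffs: 8, 26, 56, 98.
2nd diffs: 18, 30, 42.
3rd diffs: 12, 12 (constant).
Newton forward-difference form: a_n = 2 + 8·C(n,1) + 18·C(n,2) + 12·C(n,3).
At n = 10: n = 10, so a_{10} = 2 + 80 + 810 + 1440 = 2332.

2332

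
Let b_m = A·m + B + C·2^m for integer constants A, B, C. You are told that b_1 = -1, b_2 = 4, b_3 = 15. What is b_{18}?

At m = 1, 2, 3: A + B + 2C = -1; 2A + B + 4C = 4; 3A + B + 8C = 15.
Subtracting the first from the second: A + 2C = 5.
Subtracting the second from the third: A + 4C = 11.
Solving: C = 3, A = -1, then B = -6.
Hence b_{18} = -1·18 + (-6) + 3·262144 = 786408.

786408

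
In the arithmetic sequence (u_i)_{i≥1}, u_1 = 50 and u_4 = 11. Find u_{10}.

-67

Common difference d = (11 - 50) / (4 - 1) = -13.
u_i = 50 + (i - 1)·(-13).
u_{10} = 50 + 9·(-13) = -67.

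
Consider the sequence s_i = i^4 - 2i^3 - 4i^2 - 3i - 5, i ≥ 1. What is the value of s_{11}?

s_{11} = 1·11^4 - 2·11^3 - 4·11^2 - 3·11 - 5 = 11457.

11457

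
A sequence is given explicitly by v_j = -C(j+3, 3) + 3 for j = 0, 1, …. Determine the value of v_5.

-53

C(8, 3) = 56, so v_5 = -53.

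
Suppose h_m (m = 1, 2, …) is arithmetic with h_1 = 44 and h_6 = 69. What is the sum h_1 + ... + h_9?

576

Common difference d = (69 - 44) / (6 - 1) = 5.
h_m = 44 + (m - 1)·5.
h_9 = 84; S = 9·(44 + 84)/2 = 576.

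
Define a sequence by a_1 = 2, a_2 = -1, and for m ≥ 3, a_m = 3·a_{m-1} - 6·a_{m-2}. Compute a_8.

945

Step forward from the initial values:
a_3 = -15;  a_4 = -39;  a_5 = -27;  a_6 = 153;  a_7 = 621;  a_8 = 945.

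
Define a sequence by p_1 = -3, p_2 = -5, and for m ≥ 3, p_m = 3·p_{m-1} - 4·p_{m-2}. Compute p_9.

p_3 = -3; p_4 = 11; p_5 = 45; p_6 = 91; p_7 = 93; p_8 = -85; p_9 = -627.

-627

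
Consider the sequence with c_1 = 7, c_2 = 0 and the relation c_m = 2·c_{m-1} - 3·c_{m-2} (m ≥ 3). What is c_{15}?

Compute successive terms:
c_3 = -21;  c_4 = -42;  c_5 = -21;  …;  c_{12} = 462;  c_{13} = 5523;  c_{14} = 9660;  c_{15} = 2751.

2751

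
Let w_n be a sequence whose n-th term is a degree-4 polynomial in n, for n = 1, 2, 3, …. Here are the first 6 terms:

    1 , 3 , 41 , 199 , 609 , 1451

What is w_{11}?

21801

1st diffs: 2, 38, 158, 410, 842.
2nd diffs: 36, 120, 252, 432.
3rd diffs: 84, 132, 180.
4th diffs: 48, 48 (constant).
Newton forward-difference form: w_n = 1 + 2·C(n-1,1) + 36·C(n-1,2) + 84·C(n-1,3) + 48·C(n-1,4).
At n = 11: n-1 = 10, so w_{11} = 1 + 20 + 1620 + 10080 + 10080 = 21801.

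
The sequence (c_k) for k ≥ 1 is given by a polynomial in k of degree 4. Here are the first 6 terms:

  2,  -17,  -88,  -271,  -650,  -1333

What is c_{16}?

1st diffs: -19, -71, -183, -379, -683.
2nd diffs: -52, -112, -196, -304.
3rd diffs: -60, -84, -108.
4th diffs: -24, -24 (constant).
So c_k = -k^4 - k^2 - k + 5.
Evaluating at k = 16 gives c_{16} = -65803.

-65803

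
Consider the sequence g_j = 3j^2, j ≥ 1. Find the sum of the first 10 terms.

Over j = 1..10: Σj = 55, Σj² = 385.
Total = (3)·385 = 1155.

1155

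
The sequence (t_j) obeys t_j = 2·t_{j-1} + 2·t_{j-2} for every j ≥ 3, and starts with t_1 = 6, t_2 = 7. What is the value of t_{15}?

4244864

t_3 = 26; t_4 = 66; t_5 = 184; …; t_{12} = 208160; t_{13} = 568704; t_{14} = 1553728; t_{15} = 4244864.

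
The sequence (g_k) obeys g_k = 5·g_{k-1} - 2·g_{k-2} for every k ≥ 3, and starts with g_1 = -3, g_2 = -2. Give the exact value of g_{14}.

-61477288

Compute successive terms:
g_3 = -4; g_4 = -16; g_5 = -72; …; g_{11} = -647704; g_{12} = -2954536; g_{13} = -13477272; g_{14} = -61477288.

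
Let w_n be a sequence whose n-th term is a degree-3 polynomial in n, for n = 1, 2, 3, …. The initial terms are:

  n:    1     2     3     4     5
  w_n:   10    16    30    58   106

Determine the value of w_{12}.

1st diffs: 6, 14, 28, 48.
2nd diffs: 8, 14, 20.
3rd diffs: 6, 6 (constant).
So w_n = n^3 - 2n^2 + 5n + 6.
Evaluating at n = 12 gives w_{12} = 1506.

1506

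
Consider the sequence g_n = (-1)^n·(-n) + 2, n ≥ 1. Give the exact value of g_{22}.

-20

(-1)^22 = 1; -n at n=22 is -22; so g_{22} = -20.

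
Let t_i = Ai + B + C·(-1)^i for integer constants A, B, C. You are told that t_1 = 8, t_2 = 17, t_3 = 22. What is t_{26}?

185

Plug in i = 1, 2, 3: A + B - C = 8; 2A + B + C = 17; 3A + B - C = 22.
Subtracting the first from the second: A + 2C = 9.
Subtracting the second from the third: A - 2C = 5.
Solving: C = 1, A = 7, then B = 2.
Hence t_{26} = 7·26 + 2 + 1·1 = 185.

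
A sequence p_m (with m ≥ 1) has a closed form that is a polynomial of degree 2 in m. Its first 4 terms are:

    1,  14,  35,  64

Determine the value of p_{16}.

1036

1st diffs: 13, 21, 29.
2nd diffs: 8, 8 (constant).
Newton forward-difference form: p_m = 1 + 13·C(m-1,1) + 8·C(m-1,2).
At m = 16: m-1 = 15, so p_{16} = 1 + 195 + 840 = 1036.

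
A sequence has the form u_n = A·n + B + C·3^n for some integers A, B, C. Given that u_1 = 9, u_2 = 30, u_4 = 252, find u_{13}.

The three given values yield: A + B + 3C = 9; 2A + B + 9C = 30; 4A + B + 81C = 252.
Subtracting the first from the second: A + 6C = 21.
Subtracting the second from the third: 2A + 72C = 222.
Solving: C = 3, A = 3, then B = -3.
Therefore u_{13} = 39 + (-3) + 3·1594323 = 4783005.

4783005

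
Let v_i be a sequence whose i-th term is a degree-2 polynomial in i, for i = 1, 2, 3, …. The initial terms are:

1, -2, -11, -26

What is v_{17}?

1st diffs: -3, -9, -15.
2nd diffs: -6, -6 (constant).
Newton forward-difference form: v_i = 1 + (-3)·C(i-1,1) + (-6)·C(i-1,2).
At i = 17: i-1 = 16, so v_{17} = 1 - 48 - 720 = -767.

-767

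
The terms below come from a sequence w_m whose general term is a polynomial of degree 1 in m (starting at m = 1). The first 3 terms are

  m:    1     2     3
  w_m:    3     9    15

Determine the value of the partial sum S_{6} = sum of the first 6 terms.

1st diffs: 6, 6 (constant).
So w_m = 6m - 3.
Continuing: 21, 27, 33.
Summing m = 1..6 (6 terms) gives 108.

108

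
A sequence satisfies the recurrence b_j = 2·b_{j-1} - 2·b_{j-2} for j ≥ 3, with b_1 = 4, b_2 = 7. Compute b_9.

64

Applying the relation repeatedly:
b_3 = 6; b_4 = -2; b_5 = -16; b_6 = -28; b_7 = -24; b_8 = 8; b_9 = 64.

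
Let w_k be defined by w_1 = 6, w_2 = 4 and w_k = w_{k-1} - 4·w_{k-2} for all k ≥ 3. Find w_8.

Step forward from the initial values:
w_3 = -20; w_4 = -36; w_5 = 44; w_6 = 188; w_7 = 12; w_8 = -740.

-740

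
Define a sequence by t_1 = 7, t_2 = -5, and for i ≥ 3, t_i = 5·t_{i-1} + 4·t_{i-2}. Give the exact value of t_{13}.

-16415053

Step forward from the initial values:
t_3 = 3, t_4 = -5, t_5 = -13, …, t_{10} = -88565, t_{11} = -504957, t_{12} = -2879045, t_{13} = -16415053.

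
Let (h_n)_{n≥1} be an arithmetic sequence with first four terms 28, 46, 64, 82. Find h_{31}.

Common difference d = 18.
h_n = 28 + (n - 1)·18.
h_{31} = 28 + 30·18 = 568.

568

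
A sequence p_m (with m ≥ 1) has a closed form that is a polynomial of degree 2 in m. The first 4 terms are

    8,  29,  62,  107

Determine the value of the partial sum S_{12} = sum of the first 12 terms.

4122

1st diffs: 21, 33, 45.
2nd diffs: 12, 12 (constant).
So p_m = 6m^2 + 3m - 1.
Continuing: …, 164, 233, 314, 407, …, p_{12} = 899.
Summing m = 1..12 (12 terms) gives 4122.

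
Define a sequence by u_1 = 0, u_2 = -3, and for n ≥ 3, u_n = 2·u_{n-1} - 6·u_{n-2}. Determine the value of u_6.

Compute successive terms:
u_3 = -6, u_4 = 6, u_5 = 48, u_6 = 60.

60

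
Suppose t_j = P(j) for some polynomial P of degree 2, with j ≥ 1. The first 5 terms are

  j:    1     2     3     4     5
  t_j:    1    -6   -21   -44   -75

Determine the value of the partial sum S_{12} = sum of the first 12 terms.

-2210

1st diffs: -7, -15, -23, -31.
2nd diffs: -8, -8, -8 (constant).
Newton forward-difference form: t_j = 1 + (-7)·C(j-1,1) + (-8)·C(j-1,2).
Continuing: …, -114, -161, -216, -279, …, t_{12} = -516.
Summing j = 1..12 (12 terms) gives -2210.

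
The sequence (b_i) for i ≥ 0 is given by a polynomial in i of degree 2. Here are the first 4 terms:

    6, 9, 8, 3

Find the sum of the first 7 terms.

1st diffs: 3, -1, -5.
2nd diffs: -4, -4 (constant).
So b_i = -2i^2 + 5i + 6.
Continuing: -6, -19, -36.
Summing i = 0..6 (7 terms) gives -35.

-35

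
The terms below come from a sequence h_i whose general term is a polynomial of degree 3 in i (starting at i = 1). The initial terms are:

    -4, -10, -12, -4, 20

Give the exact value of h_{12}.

1140

1st diffs: -6, -2, 8, 24.
2nd diffs: 4, 10, 16.
3rd diffs: 6, 6 (constant).
Newton forward-difference form: h_i = -4 + (-6)·C(i-1,1) + 4·C(i-1,2) + 6·C(i-1,3).
At i = 12: i-1 = 11, so h_{12} = -4 - 66 + 220 + 990 = 1140.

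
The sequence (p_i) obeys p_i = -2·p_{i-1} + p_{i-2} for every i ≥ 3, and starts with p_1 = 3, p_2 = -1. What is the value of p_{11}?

5333

p_3 = 5  p_4 = -11  p_5 = 27  p_6 = -65  p_7 = 157  p_8 = -379  p_9 = 915  p_{10} = -2209  p_{11} = 5333.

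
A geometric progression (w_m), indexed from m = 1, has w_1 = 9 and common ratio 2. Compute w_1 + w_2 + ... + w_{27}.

1207959543

w_m = 9·2^(m-1).
S = 9·(2^27 - 1)/(2 - 1) = 9·(134217728 - 1)/(1) = 1207959543.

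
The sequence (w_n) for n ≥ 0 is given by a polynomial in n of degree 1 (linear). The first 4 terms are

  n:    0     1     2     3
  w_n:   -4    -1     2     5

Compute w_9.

23

1st diffs: 3, 3, 3 (constant).
So w_n = 3n - 4.
Evaluating at n = 9 gives w_9 = 23.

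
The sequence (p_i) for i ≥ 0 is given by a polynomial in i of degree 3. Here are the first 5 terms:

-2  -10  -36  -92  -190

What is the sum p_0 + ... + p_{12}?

1st diffs: -8, -26, -56, -98.
2nd diffs: -18, -30, -42.
3rd diffs: -12, -12 (constant).
Newton forward-difference form: p_i = -2 + (-8)·C(i,1) + (-18)·C(i,2) + (-12)·C(i,3).
Continuing: …, -342, -560, -856, -1242, …, p_{12} = -3926.
Summing i = 0..12 (13 terms) gives -14378.

-14378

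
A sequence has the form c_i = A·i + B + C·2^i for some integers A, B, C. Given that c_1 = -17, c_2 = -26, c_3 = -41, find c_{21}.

-6291527

Plug in i = 1, 2, 3: A + B + 2C = -17; 2A + B + 4C = -26; 3A + B + 8C = -41.
Subtracting the first from the second: A + 2C = -9.
Subtracting the second from the third: A + 4C = -15.
Solving: C = -3, A = -3, then B = -8.
Therefore c_{21} = -63 + (-8) + (-3)·2097152 = -6291527.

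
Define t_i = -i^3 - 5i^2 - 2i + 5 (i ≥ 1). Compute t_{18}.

-7483

t_{18} = -1·18^3 - 5·18^2 - 2·18 + 5 = -7483.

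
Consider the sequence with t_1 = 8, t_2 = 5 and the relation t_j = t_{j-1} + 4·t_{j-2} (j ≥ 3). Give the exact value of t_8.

t_3 = 37  t_4 = 57  t_5 = 205  t_6 = 433  t_7 = 1253  t_8 = 2985.

2985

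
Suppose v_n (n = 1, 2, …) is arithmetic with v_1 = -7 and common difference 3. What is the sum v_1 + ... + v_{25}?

v_n = -7 + (n - 1)·3.
v_{25} = 65; S = 25·(-7 + 65)/2 = 725.

725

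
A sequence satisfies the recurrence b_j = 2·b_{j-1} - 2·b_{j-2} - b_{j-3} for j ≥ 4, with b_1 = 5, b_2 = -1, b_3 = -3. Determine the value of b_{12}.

-569

Iterate the recurrence:
b_4 = -9; b_5 = -11; b_6 = -1; b_7 = 29; b_8 = 71; b_9 = 85; b_{10} = -1; b_{11} = -243; b_{12} = -569.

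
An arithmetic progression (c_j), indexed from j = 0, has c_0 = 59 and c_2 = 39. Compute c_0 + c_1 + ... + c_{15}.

-256

Common difference d = (39 - 59) / (2 - 0) = -10.
c_j = 59 + (j - 0)·(-10).
c_{15} = -91; S = 16·(59 + (-91))/2 = -256.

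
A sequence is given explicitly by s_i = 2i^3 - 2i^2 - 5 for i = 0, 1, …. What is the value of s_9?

s_9 = 2·9^3 - 2·9^2 - 5 = 1291.

1291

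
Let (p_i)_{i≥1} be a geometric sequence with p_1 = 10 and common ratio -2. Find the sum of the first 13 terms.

27310

p_i = 10·(-2)^(i-1).
S = 10·((-2)^13 - 1)/(-2 - 1) = 10·(-8192 - 1)/(-3) = 27310.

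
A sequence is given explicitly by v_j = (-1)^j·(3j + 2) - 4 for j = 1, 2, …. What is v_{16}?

(-1)^16 = 1; 3j + 2 at j=16 is 50; so v_{16} = 46.

46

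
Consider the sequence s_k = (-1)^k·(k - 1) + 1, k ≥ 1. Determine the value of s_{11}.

(-1)^11 = -1; k - 1 at k=11 is 10; so s_{11} = -9.

-9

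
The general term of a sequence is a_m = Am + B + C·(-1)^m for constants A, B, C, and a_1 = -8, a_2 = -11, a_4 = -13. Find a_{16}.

Write the equations: A + B - C = -8; 2A + B + C = -11; 4A + B + C = -13.
Subtracting the first from the second: A + 2C = -3.
Subtracting the second from the third: 2A = -2.
Solving: C = -1, A = -1, then B = -8.
So a_m = -1·m + (-8) + (-1)·(-1)^m; at m=16 this is -25.

-25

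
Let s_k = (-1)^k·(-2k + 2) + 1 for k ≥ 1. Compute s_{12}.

-21

(-1)^12 = 1; -2k + 2 at k=12 is -22; so s_{12} = -21.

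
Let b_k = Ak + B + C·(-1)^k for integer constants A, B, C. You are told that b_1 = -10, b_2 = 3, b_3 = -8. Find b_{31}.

Write the equations: A + B - C = -10; 2A + B + C = 3; 3A + B - C = -8.
Subtracting the first from the second: A + 2C = 13.
Subtracting the second from the third: A - 2C = -11.
Solving: C = 6, A = 1, then B = -5.
So b_k = 1·k + (-5) + 6·(-1)^k; at k=31 this is 20.

20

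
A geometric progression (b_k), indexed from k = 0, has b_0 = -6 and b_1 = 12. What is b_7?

Common ratio r = -2.
b_k = (-6)·(-2)^(k-0).
b_7 = (-6)·(-2)^7 = 768.

768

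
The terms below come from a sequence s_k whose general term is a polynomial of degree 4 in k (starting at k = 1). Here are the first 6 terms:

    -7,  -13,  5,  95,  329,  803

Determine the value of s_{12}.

1st diffs: -6, 18, 90, 234, 474.
2nd diffs: 24, 72, 144, 240.
3rd diffs: 48, 72, 96.
4th diffs: 24, 24 (constant).
Newton forward-difference form: s_k = -7 + (-6)·C(k-1,1) + 24·C(k-1,2) + 48·C(k-1,3) + 24·C(k-1,4).
At k = 12: k-1 = 11, so s_{12} = -7 - 66 + 1320 + 7920 + 7920 = 17087.

17087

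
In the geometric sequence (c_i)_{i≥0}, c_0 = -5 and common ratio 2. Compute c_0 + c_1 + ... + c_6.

-635

c_i = (-5)·2^(i-0).
S = (-5)·(2^7 - 1)/(2 - 1) = (-5)·(128 - 1)/(1) = -635.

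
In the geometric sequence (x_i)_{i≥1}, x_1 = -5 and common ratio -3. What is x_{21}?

x_i = (-5)·(-3)^(i-1).
x_{21} = (-5)·(-3)^20 = -17433922005.

-17433922005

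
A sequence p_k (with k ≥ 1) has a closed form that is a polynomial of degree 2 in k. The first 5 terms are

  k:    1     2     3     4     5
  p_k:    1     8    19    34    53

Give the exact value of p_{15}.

463

1st diffs: 7, 11, 15, 19.
2nd diffs: 4, 4, 4 (constant).
Newton forward-difference form: p_k = 1 + 7·C(k-1,1) + 4·C(k-1,2).
At k = 15: k-1 = 14, so p_{15} = 1 + 98 + 364 = 463.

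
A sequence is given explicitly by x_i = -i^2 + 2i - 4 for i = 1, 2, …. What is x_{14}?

x_{14} = -1·14^2 + 2·14 - 4 = -172.

-172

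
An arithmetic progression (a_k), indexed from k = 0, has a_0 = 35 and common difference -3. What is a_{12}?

-1

a_k = 35 + (k - 0)·(-3).
a_{12} = 35 + 12·(-3) = -1.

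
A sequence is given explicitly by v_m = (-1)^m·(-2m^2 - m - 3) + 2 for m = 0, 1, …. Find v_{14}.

(-1)^14 = 1; -2m^2 - m - 3 at m=14 is -409; so v_{14} = -407.

-407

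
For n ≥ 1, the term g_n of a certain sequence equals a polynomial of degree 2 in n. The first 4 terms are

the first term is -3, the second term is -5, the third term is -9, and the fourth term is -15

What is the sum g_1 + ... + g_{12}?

1st diffs: -2, -4, -6.
2nd diffs: -2, -2 (constant).
Newton forward-difference form: g_n = -3 + (-2)·C(n-1,1) + (-2)·C(n-1,2).
Continuing: …, -23, -33, -45, -59, …, g_{12} = -135.
Summing n = 1..12 (12 terms) gives -608.

-608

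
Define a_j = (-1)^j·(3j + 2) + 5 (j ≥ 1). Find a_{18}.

61

(-1)^18 = 1; 3j + 2 at j=18 is 56; so a_{18} = 61.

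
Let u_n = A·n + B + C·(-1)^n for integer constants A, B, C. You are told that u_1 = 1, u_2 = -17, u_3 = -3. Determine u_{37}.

-71

Plug in n = 1, 2, 3: A + B - C = 1; 2A + B + C = -17; 3A + B - C = -3.
Subtracting the first from the second: A + 2C = -18.
Subtracting the second from the third: A - 2C = 14.
Solving: C = -8, A = -2, then B = -5.
Hence u_{37} = -2·37 + (-5) + (-8)·(-1) = -71.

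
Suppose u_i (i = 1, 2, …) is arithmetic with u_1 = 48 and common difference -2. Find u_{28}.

u_i = 48 + (i - 1)·(-2).
u_{28} = 48 + 27·(-2) = -6.

-6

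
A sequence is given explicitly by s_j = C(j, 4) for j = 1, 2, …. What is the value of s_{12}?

C(12, 4) = 495, so s_{12} = 495.

495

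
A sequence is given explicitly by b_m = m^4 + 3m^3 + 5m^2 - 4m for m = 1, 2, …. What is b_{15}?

61815

b_{15} = 1·15^4 + 3·15^3 + 5·15^2 - 4·15 = 61815.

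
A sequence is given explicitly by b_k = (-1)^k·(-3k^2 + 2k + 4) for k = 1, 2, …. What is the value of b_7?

(-1)^7 = -1; -3k^2 + 2k + 4 at k=7 is -129; so b_7 = 129.

129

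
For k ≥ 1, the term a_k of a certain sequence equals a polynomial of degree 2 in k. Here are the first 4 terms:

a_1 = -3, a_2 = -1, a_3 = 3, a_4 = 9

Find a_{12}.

129

1st diffs: 2, 4, 6.
2nd diffs: 2, 2 (constant).
Newton forward-difference form: a_k = -3 + 2·C(k-1,1) + 2·C(k-1,2).
At k = 12: k-1 = 11, so a_{12} = -3 + 22 + 110 = 129.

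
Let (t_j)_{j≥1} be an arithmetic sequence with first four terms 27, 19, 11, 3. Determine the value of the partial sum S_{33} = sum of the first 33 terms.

Common difference d = -8.
t_j = 27 + (j - 1)·(-8).
t_{33} = -229; S = 33·(27 + (-229))/2 = -3333.

-3333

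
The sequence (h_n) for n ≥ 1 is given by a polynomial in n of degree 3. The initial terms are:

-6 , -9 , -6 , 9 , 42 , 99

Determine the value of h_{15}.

2682

1st diffs: -3, 3, 15, 33, 57.
2nd diffs: 6, 12, 18, 24.
3rd diffs: 6, 6, 6 (constant).
Newton forward-difference form: h_n = -6 + (-3)·C(n-1,1) + 6·C(n-1,2) + 6·C(n-1,3).
At n = 15: n-1 = 14, so h_{15} = -6 - 42 + 546 + 2184 = 2682.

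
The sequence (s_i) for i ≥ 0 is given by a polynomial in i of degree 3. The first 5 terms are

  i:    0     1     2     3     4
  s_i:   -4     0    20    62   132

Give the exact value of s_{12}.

2420

1st diffs: 4, 20, 42, 70.
2nd diffs: 16, 22, 28.
3rd diffs: 6, 6 (constant).
Newton forward-difference form: s_i = -4 + 4·C(i,1) + 16·C(i,2) + 6·C(i,3).
At i = 12: i = 12, so s_{12} = -4 + 48 + 1056 + 1320 = 2420.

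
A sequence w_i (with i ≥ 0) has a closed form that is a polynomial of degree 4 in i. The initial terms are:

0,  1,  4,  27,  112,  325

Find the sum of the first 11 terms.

1st diffs: 1, 3, 23, 85, 213.
2nd diffs: 2, 20, 62, 128.
3rd diffs: 18, 42, 66.
4th diffs: 24, 24 (constant).
Newton forward-difference form: w_i = 1·C(i,1) + 2·C(i,2) + 18·C(i,3) + 24·C(i,4).
Continuing: …, 756, 1519, 2752, 4617, …, w_{10} = 7300.
Summing i = 0..10 (11 terms) gives 17413.

17413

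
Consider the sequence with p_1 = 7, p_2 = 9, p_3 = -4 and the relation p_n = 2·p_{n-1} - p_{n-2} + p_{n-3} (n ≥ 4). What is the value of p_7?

-19

Compute successive terms:
p_4 = -10; p_5 = -7; p_6 = -8; p_7 = -19.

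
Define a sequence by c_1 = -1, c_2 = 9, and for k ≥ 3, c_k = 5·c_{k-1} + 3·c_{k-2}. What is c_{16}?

Compute successive terms:
c_3 = 42  c_4 = 237  c_5 = 1311  …  c_{13} = 1165775631  c_{14} = 6460007241  c_{15} = 35797363098  c_{16} = 198366837213.

198366837213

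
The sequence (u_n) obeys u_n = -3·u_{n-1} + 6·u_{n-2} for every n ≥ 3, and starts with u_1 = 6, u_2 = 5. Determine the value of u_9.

Applying the relation repeatedly:
u_3 = 21  u_4 = -33  u_5 = 225  u_6 = -873  u_7 = 3969  u_8 = -17145  u_9 = 75249.

75249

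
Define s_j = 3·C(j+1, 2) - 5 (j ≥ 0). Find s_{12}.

229

C(13, 2) = 78, so s_{12} = 229.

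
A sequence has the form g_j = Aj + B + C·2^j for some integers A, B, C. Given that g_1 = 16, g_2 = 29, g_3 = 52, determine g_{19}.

2621500

The three given values yield: A + B + 2C = 16; 2A + B + 4C = 29; 3A + B + 8C = 52.
Subtracting the first from the second: A + 2C = 13.
Subtracting the second from the third: A + 4C = 23.
Solving: C = 5, A = 3, then B = 3.
Therefore g_{19} = 57 + 3 + 5·524288 = 2621500.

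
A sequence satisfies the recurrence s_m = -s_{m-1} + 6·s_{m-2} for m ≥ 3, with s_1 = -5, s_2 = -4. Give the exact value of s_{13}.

-653294

Iterate the recurrence:
s_3 = -26;  s_4 = 2;  s_5 = -158;  …;  s_{10} = 21674;  s_{11} = -74750;  s_{12} = 204794;  s_{13} = -653294.
(Characteristic roots are 2 and -3.)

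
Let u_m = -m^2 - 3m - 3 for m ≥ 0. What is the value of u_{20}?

-463

u_{20} = -1·20^2 - 3·20 - 3 = -463.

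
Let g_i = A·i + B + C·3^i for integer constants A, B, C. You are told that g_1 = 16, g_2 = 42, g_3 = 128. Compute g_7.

10912

Plug in i = 1, 2, 3: A + B + 3C = 16; 2A + B + 9C = 42; 3A + B + 27C = 128.
Subtracting the first from the second: A + 6C = 26.
Subtracting the second from the third: A + 18C = 86.
Solving: C = 5, A = -4, then B = 5.
So g_i = -4·i + 5 + 5·3^i; at i=7 this is 10912.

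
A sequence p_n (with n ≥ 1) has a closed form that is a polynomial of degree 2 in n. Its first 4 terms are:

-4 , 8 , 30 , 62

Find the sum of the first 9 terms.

1236

1st diffs: 12, 22, 32.
2nd diffs: 10, 10 (constant).
Newton forward-difference form: p_n = -4 + 12·C(n-1,1) + 10·C(n-1,2).
Continuing: …, 104, 156, 218, 290, …, p_9 = 372.
Summing n = 1..9 (9 terms) gives 1236.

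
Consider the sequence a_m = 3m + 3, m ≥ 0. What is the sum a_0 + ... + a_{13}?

315

Over m = 0..13: Σm = 91.
Total = (3)·91 + (3)·14 = 315.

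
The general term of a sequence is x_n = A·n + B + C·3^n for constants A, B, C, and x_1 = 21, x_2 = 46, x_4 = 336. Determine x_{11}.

708607

Write the equations: A + B + 3C = 21; 2A + B + 9C = 46; 4A + B + 81C = 336.
Subtracting the first from the second: A + 6C = 25.
Subtracting the second from the third: 2A + 72C = 290.
Solving: C = 4, A = 1, then B = 8.
So x_n = 1·n + 8 + 4·3^n; at n=11 this is 708607.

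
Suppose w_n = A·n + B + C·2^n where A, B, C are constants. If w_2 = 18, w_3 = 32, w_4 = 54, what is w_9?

1076

At n = 2, 3, 4: 2A + B + 4C = 18; 3A + B + 8C = 32; 4A + B + 16C = 54.
Subtracting the first from the second: A + 4C = 14.
Subtracting the second from the third: A + 8C = 22.
Solving: C = 2, A = 6, then B = -2.
Hence w_9 = 6·9 + (-2) + 2·512 = 1076.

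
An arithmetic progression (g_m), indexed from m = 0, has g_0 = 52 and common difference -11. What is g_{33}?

-311

g_m = 52 + (m - 0)·(-11).
g_{33} = 52 + 33·(-11) = -311.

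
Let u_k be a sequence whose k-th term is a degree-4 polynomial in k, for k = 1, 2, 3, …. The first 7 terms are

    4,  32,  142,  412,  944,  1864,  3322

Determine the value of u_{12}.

25612

1st diffs: 28, 110, 270, 532, 920, 1458.
2nd diffs: 82, 160, 262, 388, 538.
3rd diffs: 78, 102, 126, 150.
4th diffs: 24, 24, 24 (constant).
Newton forward-difference form: u_k = 4 + 28·C(k-1,1) + 82·C(k-1,2) + 78·C(k-1,3) + 24·C(k-1,4).
At k = 12: k-1 = 11, so u_{12} = 4 + 308 + 4510 + 12870 + 7920 = 25612.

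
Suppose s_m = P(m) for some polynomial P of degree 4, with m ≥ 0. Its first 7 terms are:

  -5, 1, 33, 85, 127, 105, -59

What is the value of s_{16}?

-43829

1st diffs: 6, 32, 52, 42, -22, -164.
2nd diffs: 26, 20, -10, -64, -142.
3rd diffs: -6, -30, -54, -78.
4th diffs: -24, -24, -24 (constant).
So s_m = -m^4 + 5m^3 + 5m^2 - 3m - 5.
Evaluating at m = 16 gives s_{16} = -43829.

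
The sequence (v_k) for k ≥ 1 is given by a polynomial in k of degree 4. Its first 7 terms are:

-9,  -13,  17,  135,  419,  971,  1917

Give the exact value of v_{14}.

35195

1st diffs: -4, 30, 118, 284, 552, 946.
2nd diffs: 34, 88, 166, 268, 394.
3rd diffs: 54, 78, 102, 126.
4th diffs: 24, 24, 24 (constant).
Newton forward-difference form: v_k = -9 + (-4)·C(k-1,1) + 34·C(k-1,2) + 54·C(k-1,3) + 24·C(k-1,4).
At k = 14: k-1 = 13, so v_{14} = -9 - 52 + 2652 + 15444 + 17160 = 35195.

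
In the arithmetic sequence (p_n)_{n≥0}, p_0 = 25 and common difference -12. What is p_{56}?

p_n = 25 + (n - 0)·(-12).
p_{56} = 25 + 56·(-12) = -647.

-647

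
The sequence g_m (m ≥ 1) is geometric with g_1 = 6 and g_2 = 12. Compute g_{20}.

Common ratio r = 2.
g_m = 6·2^(m-1).
g_{20} = 6·2^19 = 3145728.

3145728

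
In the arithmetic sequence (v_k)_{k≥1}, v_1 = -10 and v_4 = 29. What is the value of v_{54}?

Common difference d = (29 - (-10)) / (4 - 1) = 13.
v_k = -10 + (k - 1)·13.
v_{54} = -10 + 53·13 = 679.

679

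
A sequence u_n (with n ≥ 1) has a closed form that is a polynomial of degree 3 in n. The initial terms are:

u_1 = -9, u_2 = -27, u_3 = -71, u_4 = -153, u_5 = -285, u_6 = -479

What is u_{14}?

-5703

1st diffs: -18, -44, -82, -132, -194.
2nd diffs: -26, -38, -50, -62.
3rd diffs: -12, -12, -12 (constant).
So u_n = -2n^3 - n^2 - n - 5.
Evaluating at n = 14 gives u_{14} = -5703.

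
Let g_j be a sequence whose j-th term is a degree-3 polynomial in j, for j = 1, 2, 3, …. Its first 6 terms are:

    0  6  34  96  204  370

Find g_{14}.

1st diffs: 6, 28, 62, 108, 166.
2nd diffs: 22, 34, 46, 58.
3rd diffs: 12, 12, 12 (constant).
Newton forward-difference form: g_j = 6·C(j-1,1) + 22·C(j-1,2) + 12·C(j-1,3).
At j = 14: j-1 = 13, so g_{14} = 78 + 1716 + 3432 = 5226.

5226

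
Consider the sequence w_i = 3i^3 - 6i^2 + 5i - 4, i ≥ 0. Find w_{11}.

3318

w_{11} = 3·11^3 - 6·11^2 + 5·11 - 4 = 3318.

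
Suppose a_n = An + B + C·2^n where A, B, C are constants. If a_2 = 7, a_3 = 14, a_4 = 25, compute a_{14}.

16423

Write the equations: 2A + B + 4C = 7; 3A + B + 8C = 14; 4A + B + 16C = 25.
Subtracting the first from the second: A + 4C = 7.
Subtracting the second from the third: A + 8C = 11.
Solving: C = 1, A = 3, then B = -3.
Hence a_{14} = 3·14 + (-3) + 1·16384 = 16423.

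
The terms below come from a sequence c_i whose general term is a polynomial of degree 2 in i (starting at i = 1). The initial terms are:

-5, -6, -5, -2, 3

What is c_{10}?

1st diffs: -1, 1, 3, 5.
2nd diffs: 2, 2, 2 (constant).
So c_i = i^2 - 4i - 2.
Evaluating at i = 10 gives c_{10} = 58.

58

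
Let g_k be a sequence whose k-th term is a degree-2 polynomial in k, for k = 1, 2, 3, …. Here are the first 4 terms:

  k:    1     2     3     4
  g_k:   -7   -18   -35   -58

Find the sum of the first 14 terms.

1st diffs: -11, -17, -23.
2nd diffs: -6, -6 (constant).
Newton forward-difference form: g_k = -7 + (-11)·C(k-1,1) + (-6)·C(k-1,2).
Continuing: …, -87, -122, -163, -210, …, g_{14} = -618.
Summing k = 1..14 (14 terms) gives -3283.

-3283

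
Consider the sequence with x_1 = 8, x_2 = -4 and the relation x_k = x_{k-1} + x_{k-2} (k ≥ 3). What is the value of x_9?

Compute successive terms:
x_3 = 4; x_4 = 0; x_5 = 4; x_6 = 4; x_7 = 8; x_8 = 12; x_9 = 20.

20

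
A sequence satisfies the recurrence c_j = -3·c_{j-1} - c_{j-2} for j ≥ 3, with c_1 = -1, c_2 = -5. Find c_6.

Iterate the recurrence:
c_3 = 16;  c_4 = -43;  c_5 = 113;  c_6 = -296.

-296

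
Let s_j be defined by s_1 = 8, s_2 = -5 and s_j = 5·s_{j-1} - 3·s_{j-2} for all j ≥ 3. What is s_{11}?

-6381319

Step forward from the initial values:
s_3 = -49, s_4 = -230, s_5 = -1003, s_6 = -4325, s_7 = -18616, s_8 = -80105, s_9 = -344677, s_{10} = -1483070, s_{11} = -6381319.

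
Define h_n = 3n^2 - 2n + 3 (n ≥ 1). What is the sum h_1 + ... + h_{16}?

Over n = 1..16: Σn = 136, Σn² = 1496.
Total = (3)·1496 + (-2)·136 + (3)·16 = 4264.

4264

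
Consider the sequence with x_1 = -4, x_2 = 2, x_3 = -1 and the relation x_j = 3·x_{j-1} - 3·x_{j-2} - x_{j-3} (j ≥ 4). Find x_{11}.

Iterate the recurrence:
x_4 = -5, x_5 = -14, x_6 = -26, x_7 = -31, x_8 = -1, x_9 = 116, x_{10} = 382, x_{11} = 799.

799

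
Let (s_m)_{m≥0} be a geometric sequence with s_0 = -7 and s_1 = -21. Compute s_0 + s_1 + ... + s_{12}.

-5580127

Common ratio r = 3.
s_m = (-7)·3^(m-0).
S = (-7)·(3^13 - 1)/(3 - 1) = (-7)·(1594323 - 1)/(2) = -5580127.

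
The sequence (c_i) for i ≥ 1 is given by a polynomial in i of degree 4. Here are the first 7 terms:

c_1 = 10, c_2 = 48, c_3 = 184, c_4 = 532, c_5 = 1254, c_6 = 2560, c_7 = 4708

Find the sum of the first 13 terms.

1st diffs: 38, 136, 348, 722, 1306, 2148.
2nd diffs: 98, 212, 374, 584, 842.
3rd diffs: 114, 162, 210, 258.
4th diffs: 48, 48, 48 (constant).
Newton forward-difference form: c_i = 10 + 38·C(i-1,1) + 98·C(i-1,2) + 114·C(i-1,3) + 48·C(i-1,4).
Continuing: …, 8004, 12802, 19504, 28560, …, c_{13} = 55774.
Summing i = 1..13 (13 terms) gives 174408.

174408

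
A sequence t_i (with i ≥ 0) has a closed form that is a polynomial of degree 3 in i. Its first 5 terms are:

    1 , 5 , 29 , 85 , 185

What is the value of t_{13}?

1st diffs: 4, 24, 56, 100.
2nd diffs: 20, 32, 44.
3rd diffs: 12, 12 (constant).
Newton forward-difference form: t_i = 1 + 4·C(i,1) + 20·C(i,2) + 12·C(i,3).
At i = 13: i = 13, so t_{13} = 1 + 52 + 1560 + 3432 = 5045.

5045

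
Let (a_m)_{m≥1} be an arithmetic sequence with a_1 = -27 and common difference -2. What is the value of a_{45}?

a_m = -27 + (m - 1)·(-2).
a_{45} = -27 + 44·(-2) = -115.

-115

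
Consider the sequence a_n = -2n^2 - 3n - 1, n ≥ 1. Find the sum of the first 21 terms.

Over n = 1..21: Σn = 231, Σn² = 3311.
Total = (-2)·3311 + (-3)·231 + (-1)·21 = -7336.

-7336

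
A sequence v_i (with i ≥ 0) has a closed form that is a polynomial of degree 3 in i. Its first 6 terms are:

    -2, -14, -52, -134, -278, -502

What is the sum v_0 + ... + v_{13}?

1st diffs: -12, -38, -82, -144, -224.
2nd diffs: -26, -44, -62, -80.
3rd diffs: -18, -18, -18 (constant).
So v_i = -3i^3 - 4i^2 - 5i - 2.
Continuing: …, -824, -1262, -1834, -2558, …, v_{13} = -7334.
Summing i = 0..13 (14 terms) gives -28602.

-28602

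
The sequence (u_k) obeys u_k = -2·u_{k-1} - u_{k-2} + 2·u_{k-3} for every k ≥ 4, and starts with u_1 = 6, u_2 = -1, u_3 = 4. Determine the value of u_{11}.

u_4 = 5, u_5 = -16, u_6 = 35, u_7 = -44, u_8 = 21, u_9 = 72, u_{10} = -253, u_{11} = 476.

476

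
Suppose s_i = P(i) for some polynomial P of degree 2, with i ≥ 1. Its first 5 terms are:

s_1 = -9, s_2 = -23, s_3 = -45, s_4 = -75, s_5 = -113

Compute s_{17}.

1st diffs: -14, -22, -30, -38.
2nd diffs: -8, -8, -8 (constant).
Newton forward-difference form: s_i = -9 + (-14)·C(i-1,1) + (-8)·C(i-1,2).
At i = 17: i-1 = 16, so s_{17} = -9 - 224 - 960 = -1193.

-1193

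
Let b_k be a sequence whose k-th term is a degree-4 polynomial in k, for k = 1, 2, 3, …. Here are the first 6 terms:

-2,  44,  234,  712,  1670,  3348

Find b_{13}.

65494

1st diffs: 46, 190, 478, 958, 1678.
2nd diffs: 144, 288, 480, 720.
3rd diffs: 144, 192, 240.
4th diffs: 48, 48 (constant).
Newton forward-difference form: b_k = -2 + 46·C(k-1,1) + 144·C(k-1,2) + 144·C(k-1,3) + 48·C(k-1,4).
At k = 13: k-1 = 12, so b_{13} = -2 + 552 + 9504 + 31680 + 23760 = 65494.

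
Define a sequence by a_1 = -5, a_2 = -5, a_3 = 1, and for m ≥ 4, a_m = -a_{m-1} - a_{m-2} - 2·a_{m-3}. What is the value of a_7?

Step forward from the initial values:
a_4 = 14; a_5 = -5; a_6 = -11; a_7 = -12.

-12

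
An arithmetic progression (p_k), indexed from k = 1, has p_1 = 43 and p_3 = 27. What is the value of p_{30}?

-189

Common difference d = (27 - 43) / (3 - 1) = -8.
p_k = 43 + (k - 1)·(-8).
p_{30} = 43 + 29·(-8) = -189.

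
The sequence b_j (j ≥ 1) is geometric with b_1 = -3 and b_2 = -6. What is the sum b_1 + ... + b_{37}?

Common ratio r = 2.
b_j = (-3)·2^(j-1).
S = (-3)·(2^37 - 1)/(2 - 1) = (-3)·(137438953472 - 1)/(1) = -412316860413.

-412316860413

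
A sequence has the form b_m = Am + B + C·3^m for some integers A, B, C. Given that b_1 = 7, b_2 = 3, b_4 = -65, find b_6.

-709

Plug in m = 1, 2, 4: A + B + 3C = 7; 2A + B + 9C = 3; 4A + B + 81C = -65.
Subtracting the first from the second: A + 6C = -4.
Subtracting the second from the third: 2A + 72C = -68.
Solving: C = -1, A = 2, then B = 8.
Therefore b_6 = 12 + 8 + (-1)·729 = -709.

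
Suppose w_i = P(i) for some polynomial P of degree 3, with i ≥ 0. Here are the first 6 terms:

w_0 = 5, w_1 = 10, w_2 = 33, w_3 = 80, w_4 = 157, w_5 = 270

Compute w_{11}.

1st diffs: 5, 23, 47, 77, 113.
2nd diffs: 18, 24, 30, 36.
3rd diffs: 6, 6, 6 (constant).
So w_i = i^3 + 6i^2 - 2i + 5.
Evaluating at i = 11 gives w_{11} = 2040.

2040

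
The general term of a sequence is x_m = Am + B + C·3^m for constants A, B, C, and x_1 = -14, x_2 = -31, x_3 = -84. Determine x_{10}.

-177143

Write the equations: A + B + 3C = -14; 2A + B + 9C = -31; 3A + B + 27C = -84.
Subtracting the first from the second: A + 6C = -17.
Subtracting the second from the third: A + 18C = -53.
Solving: C = -3, A = 1, then B = -6.
So x_m = 1·m + (-6) + (-3)·3^m; at m=10 this is -177143.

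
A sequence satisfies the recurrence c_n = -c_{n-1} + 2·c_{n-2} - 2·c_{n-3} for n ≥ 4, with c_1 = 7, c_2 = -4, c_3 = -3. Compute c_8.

-281

Iterate the recurrence:
c_4 = -19, c_5 = 21, c_6 = -53, c_7 = 133, c_8 = -281.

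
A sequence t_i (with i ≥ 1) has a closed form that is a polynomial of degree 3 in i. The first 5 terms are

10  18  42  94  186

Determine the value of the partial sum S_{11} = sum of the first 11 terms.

7150

1st diffs: 8, 24, 52, 92.
2nd diffs: 16, 28, 40.
3rd diffs: 12, 12 (constant).
Newton forward-difference form: t_i = 10 + 8·C(i-1,1) + 16·C(i-1,2) + 12·C(i-1,3).
Continuing: …, 330, 538, 822, 1194, …, t_{11} = 2250.
Summing i = 1..11 (11 terms) gives 7150.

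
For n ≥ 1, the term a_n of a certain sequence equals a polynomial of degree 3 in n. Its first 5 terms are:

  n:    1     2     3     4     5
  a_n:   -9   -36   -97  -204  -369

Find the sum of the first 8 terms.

1st diffs: -27, -61, -107, -165.
2nd diffs: -34, -46, -58.
3rd diffs: -12, -12 (constant).
Newton forward-difference form: a_n = -9 + (-27)·C(n-1,1) + (-34)·C(n-1,2) + (-12)·C(n-1,3).
Continuing: -604, -921, -1332.
Summing n = 1..8 (8 terms) gives -3572.

-3572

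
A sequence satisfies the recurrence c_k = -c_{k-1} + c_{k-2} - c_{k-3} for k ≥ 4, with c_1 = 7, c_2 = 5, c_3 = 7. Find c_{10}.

Iterate the recurrence:
c_4 = -9;  c_5 = 11;  c_6 = -27;  c_7 = 47;  c_8 = -85;  c_9 = 159;  c_{10} = -291.

-291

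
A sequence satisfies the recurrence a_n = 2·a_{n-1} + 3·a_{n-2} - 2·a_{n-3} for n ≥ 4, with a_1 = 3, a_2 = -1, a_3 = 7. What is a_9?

Applying the relation repeatedly:
a_4 = 5;  a_5 = 33;  a_6 = 67;  a_7 = 223;  a_8 = 581;  a_9 = 1697.

1697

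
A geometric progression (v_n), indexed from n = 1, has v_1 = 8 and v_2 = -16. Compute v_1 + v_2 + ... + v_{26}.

-178956968

Common ratio r = -2.
v_n = 8·(-2)^(n-1).
S = 8·((-2)^26 - 1)/(-2 - 1) = 8·(67108864 - 1)/(-3) = -178956968.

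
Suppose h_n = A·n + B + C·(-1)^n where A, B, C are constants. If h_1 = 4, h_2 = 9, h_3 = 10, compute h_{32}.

At n = 1, 2, 3: A + B - C = 4; 2A + B + C = 9; 3A + B - C = 10.
Subtracting the first from the second: A + 2C = 5.
Subtracting the second from the third: A - 2C = 1.
Solving: C = 1, A = 3, then B = 2.
Therefore h_{32} = 96 + 2 + 1·1 = 99.

99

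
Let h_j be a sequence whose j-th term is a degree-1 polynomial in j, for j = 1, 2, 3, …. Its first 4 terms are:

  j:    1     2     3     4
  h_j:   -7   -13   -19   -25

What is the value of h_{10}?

1st diffs: -6, -6, -6 (constant).
So h_j = -6j - 1.
Evaluating at j = 10 gives h_{10} = -61.

-61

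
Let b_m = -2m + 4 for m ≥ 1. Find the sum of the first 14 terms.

Over m = 1..14: Σm = 105.
Total = (-2)·105 + (4)·14 = -154.

-154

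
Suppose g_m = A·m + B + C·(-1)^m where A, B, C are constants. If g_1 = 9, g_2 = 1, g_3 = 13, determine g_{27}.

61

The three given values yield: A + B - C = 9; 2A + B + C = 1; 3A + B - C = 13.
Subtracting the first from the second: A + 2C = -8.
Subtracting the second from the third: A - 2C = 12.
Solving: C = -5, A = 2, then B = 2.
So g_m = 2·m + 2 + (-5)·(-1)^m; at m=27 this is 61.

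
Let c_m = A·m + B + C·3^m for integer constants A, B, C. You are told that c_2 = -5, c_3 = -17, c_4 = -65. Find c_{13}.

The three given values yield: 2A + B + 9C = -5; 3A + B + 27C = -17; 4A + B + 81C = -65.
Subtracting the first from the second: A + 18C = -12.
Subtracting the second from the third: A + 54C = -48.
Solving: C = -1, A = 6, then B = -8.
So c_m = 6·m + (-8) + (-1)·3^m; at m=13 this is -1594253.

-1594253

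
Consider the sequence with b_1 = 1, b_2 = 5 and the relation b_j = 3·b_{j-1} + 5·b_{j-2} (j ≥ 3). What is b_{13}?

33919705

b_3 = 20; b_4 = 85; b_5 = 355; …; b_{10} = 460265; b_{11} = 1929695; b_{12} = 8090410; b_{13} = 33919705.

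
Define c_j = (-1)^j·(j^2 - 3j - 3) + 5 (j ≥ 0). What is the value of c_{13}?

(-1)^13 = -1; j^2 - 3j - 3 at j=13 is 127; so c_{13} = -122.

-122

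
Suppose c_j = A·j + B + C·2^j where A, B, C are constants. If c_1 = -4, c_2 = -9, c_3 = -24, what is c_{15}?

-163764

Plug in j = 1, 2, 3: A + B + 2C = -4; 2A + B + 4C = -9; 3A + B + 8C = -24.
Subtracting the first from the second: A + 2C = -5.
Subtracting the second from the third: A + 4C = -15.
Solving: C = -5, A = 5, then B = 1.
Therefore c_{15} = 75 + 1 + (-5)·32768 = -163764.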